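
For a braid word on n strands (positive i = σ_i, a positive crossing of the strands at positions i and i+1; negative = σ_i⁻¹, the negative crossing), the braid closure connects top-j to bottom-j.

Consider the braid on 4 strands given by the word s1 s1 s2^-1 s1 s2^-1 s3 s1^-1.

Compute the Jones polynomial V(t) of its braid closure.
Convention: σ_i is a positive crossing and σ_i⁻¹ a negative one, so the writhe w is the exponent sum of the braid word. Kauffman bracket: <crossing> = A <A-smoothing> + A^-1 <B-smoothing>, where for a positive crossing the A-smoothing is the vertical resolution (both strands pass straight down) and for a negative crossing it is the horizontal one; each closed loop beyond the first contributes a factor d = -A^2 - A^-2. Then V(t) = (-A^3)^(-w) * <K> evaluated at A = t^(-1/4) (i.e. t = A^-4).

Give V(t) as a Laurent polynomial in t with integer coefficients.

The presented braid s1 s1 s2^-1 s1 s2^-1 s3 s1^-1 on 4 strands reduces by inverse Markov moves (closure unchanged at each step):
  Deconjugate: the word is γ·β·γ⁻¹ with γ = s1 (prefix) and γ⁻¹ = s1^-1 (suffix); strip both.
  Destabilize: the word has the form β·s3 where s3 occurs only as the final letter (β ∈ B_3); drop it and the last strand → 3 strands.
Reduced to β = s1 s2^-1 s1 s2^-1 on 3 strands, 4 crossings.
Compute on β:
Braid: s1 s2^-1 s1 s2^-1 on 3 strands, 4 crossings.
Writhe w = (#positive) - (#negative) = 2 - 2 = 0.
State-sum expansion of <K>. There are 2^4 = 16 states.
Each crossing splits two ways (0=vertical, 1=horizontal). The state's weight is A^(#A-smoothings - #B-smoothings) * d^(loops - 1).
  state 0000: A-exp=+0, loops=3, term = A^0 * d^2
  state 0001: A-exp=+2, loops=2, term = A^2 * d^1
  state 0010: A-exp=-2, loops=2, term = A^-2 * d^1
  state 0011: A-exp=+0, loops=1, term = A^0 * d^0
  state 0100: A-exp=+2, loops=2, term = A^2 * d^1
  state 0101: A-exp=+4, loops=3, term = A^4 * d^2
  state 0110: A-exp=+0, loops=1, term = A^0 * d^0
  state 0111: A-exp=+2, loops=2, term = A^2 * d^1
  state 1000: A-exp=-2, loops=2, term = A^-2 * d^1
  state 1001: A-exp=+0, loops=1, term = A^0 * d^0
  state 1010: A-exp=-4, loops=3, term = A^-4 * d^2
  state 1011: A-exp=-2, loops=2, term = A^-2 * d^1
  state 1100: A-exp=+0, loops=1, term = A^0 * d^0
  state 1101: A-exp=+2, loops=2, term = A^2 * d^1
  state 1110: A-exp=-2, loops=2, term = A^-2 * d^1
  state 1111: A-exp=+0, loops=1, term = A^0 * d^0
Collect the terms by A-exponent (count of states per loop number):
Powers of d = -A^2 - A^-2: d^2 = A^4 + 2 + A^-4.
  A^4 * (d^2) = A^8 + 2*A^4 + 1
  A^2 * (4*d) = -4*A^4 - 4
  A^0 * (5 + d^2) = A^4 + 7 + A^-4
  A^-2 * (4*d) = -4 - 4*A^-4
  A^-4 * (d^2) = 1 + 2*A^-4 + A^-8
Summing the groups: <K> = A^8 - A^4 + 1 - A^-4 + A^-8
Normalise by the writhe: (-A^3)^(-w) = (-A^3)^(0) = 1, so f(A) = 1 * <K> = A^8 - A^4 + 1 - A^-4 + A^-8.
Substitute A = t^(-1/4), i.e. A^e → t^(-e/4): V(t) = t^2 - t + 1 - t^-1 + t^-2

Answer: t^2 - t + 1 - t^-1 + t^-2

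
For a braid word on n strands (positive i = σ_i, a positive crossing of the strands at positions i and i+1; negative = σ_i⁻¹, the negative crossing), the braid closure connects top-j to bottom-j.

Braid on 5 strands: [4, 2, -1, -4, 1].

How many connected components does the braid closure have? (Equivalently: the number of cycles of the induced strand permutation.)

Track the strand permutation on 5 strands, starting from identity.
  step 1: s4 swaps positions 4,5 -> [1 2 3 5 4]
  step 2: s2 swaps positions 2,3 -> [1 3 2 5 4]
  step 3: s1^-1 swaps positions 1,2 -> [3 1 2 5 4]
  step 4: s4^-1 swaps positions 4,5 -> [3 1 2 4 5]
  step 5: s1 swaps positions 1,2 -> [1 3 2 4 5]
Final permutation (position -> original strand): [1 3 2 4 5]
Closure components = cycle count of this permutation = 4.

Answer: 4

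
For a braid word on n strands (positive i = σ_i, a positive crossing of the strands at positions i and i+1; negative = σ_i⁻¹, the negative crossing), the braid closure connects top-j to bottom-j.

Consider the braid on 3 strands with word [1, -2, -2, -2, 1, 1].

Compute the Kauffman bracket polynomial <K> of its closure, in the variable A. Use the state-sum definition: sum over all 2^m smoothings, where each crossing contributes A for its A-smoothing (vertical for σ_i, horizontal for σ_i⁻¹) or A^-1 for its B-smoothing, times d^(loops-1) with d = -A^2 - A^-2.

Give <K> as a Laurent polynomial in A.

-A^12 + A^8 - A^4 + 3 - A^-4 + A^-8 - A^-12

Derivation:
Braid: s1 s2^-1 s2^-1 s2^-1 s1 s1 on 3 strands, 6 crossings.
Writhe w = (#positive) - (#negative) = 3 - 3 = 0.
Computing the Kauffman bracket via state sum. There are 2^6 = 64 states.
Each crossing splits two ways (0=vertical, 1=horizontal). The state's weight is A^(#A-smoothings - #B-smoothings) * d^(loops - 1).
Tabulate the states by total A-exponent and number of loops L (A-exp: L × count):
  A^6: L=4 ×1
  A^4: L=3 ×6
  A^2: L=2 ×12, L=4 ×3
  A^0: L=1 ×9, L=3 ×10, L=5 ×1
  A^-2: L=2 ×12, L=4 ×3
  A^-4: L=3 ×6
  A^-6: L=4 ×1
Each group contributes A^e * Σ count * d^(L-1):
Powers of d = -A^2 - A^-2: d^2 = A^4 + 2 + A^-4; d^3 = -A^6 - 3*A^2 - 3*A^-2 - A^-6; d^4 = A^8 + 4*A^4 + 6 + 4*A^-4 + A^-8.
  A^6 * (d^3) = -A^12 - 3*A^8 - 3*A^4 - 1
  A^4 * (6*d^2) = 6*A^8 + 12*A^4 + 6
  A^2 * (12*d + 3*d^3) = -3*A^8 - 21*A^4 - 21 - 3*A^-4
  A^0 * (9 + 10*d^2 + d^4) = A^8 + 14*A^4 + 35 + 14*A^-4 + A^-8
  A^-2 * (12*d + 3*d^3) = -3*A^4 - 21 - 21*A^-4 - 3*A^-8
  A^-4 * (6*d^2) = 6 + 12*A^-4 + 6*A^-8
  A^-6 * (d^3) = -1 - 3*A^-4 - 3*A^-8 - A^-12
Summing the groups: <K> = -A^12 + A^8 - A^4 + 3 - A^-4 + A^-8 - A^-12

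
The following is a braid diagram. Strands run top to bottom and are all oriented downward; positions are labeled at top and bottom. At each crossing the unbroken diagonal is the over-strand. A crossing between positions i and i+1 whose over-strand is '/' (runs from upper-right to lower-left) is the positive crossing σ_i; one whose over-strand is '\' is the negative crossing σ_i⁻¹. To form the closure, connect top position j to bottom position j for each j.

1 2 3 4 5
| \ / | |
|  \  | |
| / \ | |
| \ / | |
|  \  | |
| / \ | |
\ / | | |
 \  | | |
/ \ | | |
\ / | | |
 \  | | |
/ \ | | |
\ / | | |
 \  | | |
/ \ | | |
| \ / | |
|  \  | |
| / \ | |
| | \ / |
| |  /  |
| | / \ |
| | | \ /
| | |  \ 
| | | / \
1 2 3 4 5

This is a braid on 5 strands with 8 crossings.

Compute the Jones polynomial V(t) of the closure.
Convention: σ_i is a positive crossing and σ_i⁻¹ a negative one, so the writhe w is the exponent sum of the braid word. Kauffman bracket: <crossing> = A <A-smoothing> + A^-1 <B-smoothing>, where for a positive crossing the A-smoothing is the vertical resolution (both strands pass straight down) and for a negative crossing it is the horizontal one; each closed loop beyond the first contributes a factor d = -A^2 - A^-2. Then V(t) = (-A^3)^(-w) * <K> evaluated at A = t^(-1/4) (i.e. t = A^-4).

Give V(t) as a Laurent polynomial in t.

Reading the diagram top to bottom ('/'-over between positions i,i+1 = s_i, '\'-over = s_i^-1): braid word = s2^-1 s2^-1 s1^-1 s1^-1 s1^-1 s2^-1 s3 s4^-1.
The presented braid s2^-1 s2^-1 s1^-1 s1^-1 s1^-1 s2^-1 s3 s4^-1 on 5 strands reduces by inverse Markov moves (closure unchanged at each step):
  Destabilize: the word has the form β·s4^-1 where s4^-1 occurs only as the final letter (β ∈ B_4); drop it and the last strand → 4 strands.
  Destabilize: the word has the form β·s3 where s3 occurs only as the final letter (β ∈ B_3); drop it and the last strand → 3 strands.
Reduced to β = s2^-1 s2^-1 s1^-1 s1^-1 s1^-1 s2^-1 on 3 strands, 6 crossings.
Compute on β:
Braid: s2^-1 s2^-1 s1^-1 s1^-1 s1^-1 s2^-1 on 3 strands, 6 crossings.
Writhe w = (#positive) - (#negative) = 0 - 6 = -6.
Enumerate smoothing states for the bracket polynomial. There are 2^6 = 64 states.
Smooth each crossing (0=||, 1=⌣⌢); contribution A^(Σ sign_k(1-2s_k)) * d^(L-1).
Tabulate the states by total A-exponent and number of loops L (A-exp: L × count):
  A^6: L=5 ×1
  A^4: L=4 ×6
  A^2: L=3 ×15
  A^0: L=2 ×18, L=4 ×2
  A^-2: L=1 ×9, L=3 ×6
  A^-4: L=2 ×6
  A^-6: L=3 ×1
Each group contributes A^e * Σ count * d^(L-1):
Powers of d = -A^2 - A^-2: d^2 = A^4 + 2 + A^-4; d^3 = -A^6 - 3*A^2 - 3*A^-2 - A^-6; d^4 = A^8 + 4*A^4 + 6 + 4*A^-4 + A^-8.
  A^6 * (d^4) = A^14 + 4*A^10 + 6*A^6 + 4*A^2 + A^-2
  A^4 * (6*d^3) = -6*A^10 - 18*A^6 - 18*A^2 - 6*A^-2
  A^2 * (15*d^2) = 15*A^6 + 30*A^2 + 15*A^-2
  A^0 * (18*d + 2*d^3) = -2*A^6 - 24*A^2 - 24*A^-2 - 2*A^-6
  A^-2 * (9 + 6*d^2) = 6*A^2 + 21*A^-2 + 6*A^-6
  A^-4 * (6*d) = -6*A^-2 - 6*A^-6
  A^-6 * (d^2) = A^-2 + 2*A^-6 + A^-10
Summing the groups: <K> = A^14 - 2*A^10 + A^6 - 2*A^2 + 2*A^-2 + A^-10
Normalise by the writhe: (-A^3)^(-w) = (-A^3)^(6) = A^18, so f(A) = A^18 * <K> = A^32 - 2*A^28 + A^24 - 2*A^20 + 2*A^16 + A^8.
Substitute A = t^(-1/4), i.e. A^e → t^(-e/4): V(t) = t^-2 + 2*t^-4 - 2*t^-5 + t^-6 - 2*t^-7 + t^-8

Answer: t^-2 + 2*t^-4 - 2*t^-5 + t^-6 - 2*t^-7 + t^-8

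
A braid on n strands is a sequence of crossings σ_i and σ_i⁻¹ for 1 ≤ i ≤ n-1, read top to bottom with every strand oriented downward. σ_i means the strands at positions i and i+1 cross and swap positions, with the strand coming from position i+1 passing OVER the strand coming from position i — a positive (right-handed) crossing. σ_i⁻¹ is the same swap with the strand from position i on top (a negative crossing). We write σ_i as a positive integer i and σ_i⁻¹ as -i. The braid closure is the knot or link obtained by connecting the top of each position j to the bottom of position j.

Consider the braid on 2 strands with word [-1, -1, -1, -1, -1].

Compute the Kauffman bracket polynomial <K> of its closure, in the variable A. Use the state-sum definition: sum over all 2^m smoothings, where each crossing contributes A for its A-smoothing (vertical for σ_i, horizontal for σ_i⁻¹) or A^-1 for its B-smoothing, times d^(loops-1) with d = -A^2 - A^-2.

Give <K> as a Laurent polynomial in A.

Braid: s1^-1 s1^-1 s1^-1 s1^-1 s1^-1 on 2 strands, 5 crossings.
Writhe w = (#positive) - (#negative) = 0 - 5 = -5.
State-sum expansion of <K>. There are 2^5 = 32 states.
Each crossing splits two ways (0=vertical, 1=horizontal). The state's weight is A^(#A-smoothings - #B-smoothings) * d^(loops - 1).
  state 00000: A-exp=-5, loops=2, term = A^-5 * d^1
  state 00001: A-exp=-3, loops=1, term = A^-3 * d^0
  state 00010: A-exp=-3, loops=1, term = A^-3 * d^0
  state 00011: A-exp=-1, loops=2, term = A^-1 * d^1
  state 00100: A-exp=-3, loops=1, term = A^-3 * d^0
  state 00101: A-exp=-1, loops=2, term = A^-1 * d^1
  state 00110: A-exp=-1, loops=2, term = A^-1 * d^1
  state 00111: A-exp=+1, loops=3, term = A^1 * d^2
  state 01000: A-exp=-3, loops=1, term = A^-3 * d^0
  state 01001: A-exp=-1, loops=2, term = A^-1 * d^1
  state 01010: A-exp=-1, loops=2, term = A^-1 * d^1
  state 01011: A-exp=+1, loops=3, term = A^1 * d^2
  state 01100: A-exp=-1, loops=2, term = A^-1 * d^1
  state 01101: A-exp=+1, loops=3, term = A^1 * d^2
  state 01110: A-exp=+1, loops=3, term = A^1 * d^2
  state 01111: A-exp=+3, loops=4, term = A^3 * d^3
  state 10000: A-exp=-3, loops=1, term = A^-3 * d^0
  state 10001: A-exp=-1, loops=2, term = A^-1 * d^1
  state 10010: A-exp=-1, loops=2, term = A^-1 * d^1
  state 10011: A-exp=+1, loops=3, term = A^1 * d^2
  state 10100: A-exp=-1, loops=2, term = A^-1 * d^1
  state 10101: A-exp=+1, loops=3, term = A^1 * d^2
  state 10110: A-exp=+1, loops=3, term = A^1 * d^2
  state 10111: A-exp=+3, loops=4, term = A^3 * d^3
  state 11000: A-exp=-1, loops=2, term = A^-1 * d^1
  state 11001: A-exp=+1, loops=3, term = A^1 * d^2
  state 11010: A-exp=+1, loops=3, term = A^1 * d^2
  state 11011: A-exp=+3, loops=4, term = A^3 * d^3
  state 11100: A-exp=+1, loops=3, term = A^1 * d^2
  state 11101: A-exp=+3, loops=4, term = A^3 * d^3
  state 11110: A-exp=+3, loops=4, term = A^3 * d^3
  state 11111: A-exp=+5, loops=5, term = A^5 * d^4
Collect the terms by A-exponent (count of states per loop number):
Powers of d = -A^2 - A^-2: d^2 = A^4 + 2 + A^-4; d^3 = -A^6 - 3*A^2 - 3*A^-2 - A^-6; d^4 = A^8 + 4*A^4 + 6 + 4*A^-4 + A^-8.
  A^5 * (d^4) = A^13 + 4*A^9 + 6*A^5 + 4*A + A^-3
  A^3 * (5*d^3) = -5*A^9 - 15*A^5 - 15*A - 5*A^-3
  A^1 * (10*d^2) = 10*A^5 + 20*A + 10*A^-3
  A^-1 * (10*d) = -10*A - 10*A^-3
  A^-3 * (5) = 5*A^-3
  A^-5 * (d) = -A^-3 - A^-7
Summing the groups: <K> = A^13 - A^9 + A^5 - A - A^-7

Answer: A^13 - A^9 + A^5 - A - A^-7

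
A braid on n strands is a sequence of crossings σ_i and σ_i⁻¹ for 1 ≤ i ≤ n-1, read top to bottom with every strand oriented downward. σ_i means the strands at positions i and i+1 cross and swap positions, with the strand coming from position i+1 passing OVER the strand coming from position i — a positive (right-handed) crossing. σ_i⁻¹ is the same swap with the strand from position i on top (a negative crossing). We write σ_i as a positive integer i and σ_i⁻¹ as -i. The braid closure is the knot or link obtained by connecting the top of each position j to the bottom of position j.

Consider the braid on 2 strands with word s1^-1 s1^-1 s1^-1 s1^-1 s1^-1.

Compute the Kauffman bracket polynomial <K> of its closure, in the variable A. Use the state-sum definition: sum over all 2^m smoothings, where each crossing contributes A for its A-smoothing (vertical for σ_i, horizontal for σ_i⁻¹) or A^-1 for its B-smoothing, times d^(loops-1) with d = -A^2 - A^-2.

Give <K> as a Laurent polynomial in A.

Braid: s1^-1 s1^-1 s1^-1 s1^-1 s1^-1 on 2 strands, 5 crossings.
Writhe w = (#positive) - (#negative) = 0 - 5 = -5.
Enumerate smoothing states for the bracket polynomial. There are 2^5 = 32 states.
Each crossing splits two ways (0=vertical, 1=horizontal). The state's weight is A^(#A-smoothings - #B-smoothings) * d^(loops - 1).
  state 00000: A-exp=-5, loops=2, term = A^-5 * d^1
  state 00001: A-exp=-3, loops=1, term = A^-3 * d^0
  state 00010: A-exp=-3, loops=1, term = A^-3 * d^0
  state 00011: A-exp=-1, loops=2, term = A^-1 * d^1
  state 00100: A-exp=-3, loops=1, term = A^-3 * d^0
  state 00101: A-exp=-1, loops=2, term = A^-1 * d^1
  state 00110: A-exp=-1, loops=2, term = A^-1 * d^1
  state 00111: A-exp=+1, loops=3, term = A^1 * d^2
  state 01000: A-exp=-3, loops=1, term = A^-3 * d^0
  state 01001: A-exp=-1, loops=2, term = A^-1 * d^1
  state 01010: A-exp=-1, loops=2, term = A^-1 * d^1
  state 01011: A-exp=+1, loops=3, term = A^1 * d^2
  state 01100: A-exp=-1, loops=2, term = A^-1 * d^1
  state 01101: A-exp=+1, loops=3, term = A^1 * d^2
  state 01110: A-exp=+1, loops=3, term = A^1 * d^2
  state 01111: A-exp=+3, loops=4, term = A^3 * d^3
  state 10000: A-exp=-3, loops=1, term = A^-3 * d^0
  state 10001: A-exp=-1, loops=2, term = A^-1 * d^1
  state 10010: A-exp=-1, loops=2, term = A^-1 * d^1
  state 10011: A-exp=+1, loops=3, term = A^1 * d^2
  state 10100: A-exp=-1, loops=2, term = A^-1 * d^1
  state 10101: A-exp=+1, loops=3, term = A^1 * d^2
  state 10110: A-exp=+1, loops=3, term = A^1 * d^2
  state 10111: A-exp=+3, loops=4, term = A^3 * d^3
  state 11000: A-exp=-1, loops=2, term = A^-1 * d^1
  state 11001: A-exp=+1, loops=3, term = A^1 * d^2
  state 11010: A-exp=+1, loops=3, term = A^1 * d^2
  state 11011: A-exp=+3, loops=4, term = A^3 * d^3
  state 11100: A-exp=+1, loops=3, term = A^1 * d^2
  state 11101: A-exp=+3, loops=4, term = A^3 * d^3
  state 11110: A-exp=+3, loops=4, term = A^3 * d^3
  state 11111: A-exp=+5, loops=5, term = A^5 * d^4
Collect the terms by A-exponent (count of states per loop number):
Powers of d = -A^2 - A^-2: d^2 = A^4 + 2 + A^-4; d^3 = -A^6 - 3*A^2 - 3*A^-2 - A^-6; d^4 = A^8 + 4*A^4 + 6 + 4*A^-4 + A^-8.
  A^5 * (d^4) = A^13 + 4*A^9 + 6*A^5 + 4*A + A^-3
  A^3 * (5*d^3) = -5*A^9 - 15*A^5 - 15*A - 5*A^-3
  A^1 * (10*d^2) = 10*A^5 + 20*A + 10*A^-3
  A^-1 * (10*d) = -10*A - 10*A^-3
  A^-3 * (5) = 5*A^-3
  A^-5 * (d) = -A^-3 - A^-7
Summing the groups: <K> = A^13 - A^9 + A^5 - A - A^-7

Answer: A^13 - A^9 + A^5 - A - A^-7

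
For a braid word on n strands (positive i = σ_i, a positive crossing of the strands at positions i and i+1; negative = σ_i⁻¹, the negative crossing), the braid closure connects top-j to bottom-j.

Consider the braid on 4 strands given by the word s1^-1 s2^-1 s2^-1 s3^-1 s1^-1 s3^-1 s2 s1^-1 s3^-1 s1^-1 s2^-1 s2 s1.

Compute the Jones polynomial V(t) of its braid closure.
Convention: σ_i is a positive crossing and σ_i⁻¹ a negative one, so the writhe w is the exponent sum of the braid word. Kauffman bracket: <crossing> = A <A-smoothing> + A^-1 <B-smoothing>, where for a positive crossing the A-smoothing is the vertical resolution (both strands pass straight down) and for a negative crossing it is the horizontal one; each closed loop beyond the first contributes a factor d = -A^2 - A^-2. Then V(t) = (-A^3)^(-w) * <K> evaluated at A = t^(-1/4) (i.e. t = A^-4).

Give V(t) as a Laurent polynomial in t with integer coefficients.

t^-2 - 2*t^-3 + 5*t^-4 - 5*t^-5 + 6*t^-6 - 6*t^-7 + 4*t^-8 - 3*t^-9 + t^-10

Derivation:
The presented braid s1^-1 s2^-1 s2^-1 s3^-1 s1^-1 s3^-1 s2 s1^-1 s3^-1 s1^-1 s2^-1 s2 s1 on 4 strands reduces by inverse Markov moves (closure unchanged at each step):
  Deconjugate: the word is γ·β·γ⁻¹ with γ = s1^-1 s2^-1 (prefix) and γ⁻¹ = s2 s1 (suffix); strip both.
Reduced to β = s2^-1 s3^-1 s1^-1 s3^-1 s2 s1^-1 s3^-1 s1^-1 s2^-1 on 4 strands, 9 crossings.
Compute on β:
Braid: s2^-1 s3^-1 s1^-1 s3^-1 s2 s1^-1 s3^-1 s1^-1 s2^-1 on 4 strands, 9 crossings.
Writhe w = (#positive) - (#negative) = 1 - 8 = -7.
Computing the Kauffman bracket via state sum. There are 2^9 = 512 states.
For each crossing: s=0 is the vertical smoothing, s=1 horizontal. Crossing k contributes A^(sign_k * (1 - 2*s_k)); loop factor d = -A^2 - A^-2.
Tabulate the states by total A-exponent and number of loops L (A-exp: L × count):
  A^9: L=6 ×1
  A^7: L=5 ×9
  A^5: L=4 ×35, L=6 ×1
  A^3: L=3 ×74, L=5 ×10
  A^1: L=2 ×85, L=4 ×41
  A^-1: L=1 ×42, L=3 ×80, L=5 ×4
  A^-3: L=2 ×65, L=4 ×19
  A^-5: L=1 ×9, L=3 ×26, L=5 ×1
  A^-7: L=2 ×6, L=4 ×3
  A^-9: L=3 ×1
Each group contributes A^e * Σ count * d^(L-1):
Powers of d = -A^2 - A^-2: d^2 = A^4 + 2 + A^-4; d^3 = -A^6 - 3*A^2 - 3*A^-2 - A^-6; d^4 = A^8 + 4*A^4 + 6 + 4*A^-4 + A^-8; d^5 = -A^10 - 5*A^6 - 10*A^2 - 10*A^-2 - 5*A^-6 - A^-10.
  A^9 * (d^5) = -A^19 - 5*A^15 - 10*A^11 - 10*A^7 - 5*A^3 - A^-1
  A^7 * (9*d^4) = 9*A^15 + 36*A^11 + 54*A^7 + 36*A^3 + 9*A^-1
  A^5 * (35*d^3 + d^5) = -A^15 - 40*A^11 - 115*A^7 - 115*A^3 - 40*A^-1 - A^-5
  A^3 * (74*d^2 + 10*d^4) = 10*A^11 + 114*A^7 + 208*A^3 + 114*A^-1 + 10*A^-5
  A^1 * (85*d + 41*d^3) = -41*A^7 - 208*A^3 - 208*A^-1 - 41*A^-5
  A^-1 * (42 + 80*d^2 + 4*d^4) = 4*A^7 + 96*A^3 + 226*A^-1 + 96*A^-5 + 4*A^-9
  A^-3 * (65*d + 19*d^3) = -19*A^3 - 122*A^-1 - 122*A^-5 - 19*A^-9
  A^-5 * (9 + 26*d^2 + d^4) = A^3 + 30*A^-1 + 67*A^-5 + 30*A^-9 + A^-13
  A^-7 * (6*d + 3*d^3) = -3*A^-1 - 15*A^-5 - 15*A^-9 - 3*A^-13
  A^-9 * (d^2) = A^-5 + 2*A^-9 + A^-13
Summing the groups: <K> = -A^19 + 3*A^15 - 4*A^11 + 6*A^7 - 6*A^3 + 5*A^-1 - 5*A^-5 + 2*A^-9 - A^-13
Normalise by the writhe: (-A^3)^(-w) = (-A^3)^(7) = -A^21, so f(A) = -A^21 * <K> = A^40 - 3*A^36 + 4*A^32 - 6*A^28 + 6*A^24 - 5*A^20 + 5*A^16 - 2*A^12 + A^8.
Substitute A = t^(-1/4), i.e. A^e → t^(-e/4): V(t) = t^-2 - 2*t^-3 + 5*t^-4 - 5*t^-5 + 6*t^-6 - 6*t^-7 + 4*t^-8 - 3*t^-9 + t^-10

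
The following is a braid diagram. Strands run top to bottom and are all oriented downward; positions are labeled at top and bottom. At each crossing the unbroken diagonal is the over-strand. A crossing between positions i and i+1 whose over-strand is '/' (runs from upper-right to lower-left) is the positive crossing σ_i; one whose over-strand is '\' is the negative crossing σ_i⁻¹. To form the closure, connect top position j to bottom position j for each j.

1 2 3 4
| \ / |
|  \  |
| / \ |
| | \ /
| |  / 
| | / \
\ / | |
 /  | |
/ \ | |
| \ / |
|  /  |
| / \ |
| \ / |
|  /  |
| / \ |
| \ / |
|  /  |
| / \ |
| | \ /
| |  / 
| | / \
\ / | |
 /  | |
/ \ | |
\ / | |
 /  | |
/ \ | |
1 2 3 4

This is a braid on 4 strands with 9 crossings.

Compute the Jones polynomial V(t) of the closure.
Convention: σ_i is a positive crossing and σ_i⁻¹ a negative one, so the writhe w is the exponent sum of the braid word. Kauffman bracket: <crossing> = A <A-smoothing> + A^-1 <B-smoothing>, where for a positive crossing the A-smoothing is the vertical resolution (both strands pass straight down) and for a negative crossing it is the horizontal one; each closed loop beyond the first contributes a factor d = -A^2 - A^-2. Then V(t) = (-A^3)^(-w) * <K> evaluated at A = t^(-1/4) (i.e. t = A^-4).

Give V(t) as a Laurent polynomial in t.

t^10 - 3*t^9 + 4*t^8 - 6*t^7 + 6*t^6 - 5*t^5 + 5*t^4 - 2*t^3 + t^2

Derivation:
Reading the diagram top to bottom ('/'-over between positions i,i+1 = s_i, '\'-over = s_i^-1): braid word = s2^-1 s3 s1 s2 s2 s2 s3 s1 s1.
Braid: s2^-1 s3 s1 s2 s2 s2 s3 s1 s1 on 4 strands, 9 crossings.
Writhe w = (#positive) - (#negative) = 8 - 1 = 7.
Computing the Kauffman bracket via state sum. There are 2^9 = 512 states.
Smooth each crossing (0=||, 1=⌣⌢); contribution A^(Σ sign_k(1-2s_k)) * d^(L-1).
Tabulate the states by total A-exponent and number of loops L (A-exp: L × count):
  A^9: L=3 ×1
  A^7: L=2 ×5, L=4 ×4
  A^5: L=1 ×6, L=3 ×27, L=5 ×3
  A^3: L=2 ×57, L=4 ×26, L=6 ×1
  A^1: L=1 ×39, L=3 ×77, L=5 ×10
  A^-1: L=2 ×81, L=4 ×44, L=6 ×1
  A^-3: L=3 ×73, L=5 ×11
  A^-5: L=4 ×35, L=6 ×1
  A^-7: L=5 ×9
  A^-9: L=6 ×1
Each group contributes A^e * Σ count * d^(L-1):
Powers of d = -A^2 - A^-2: d^2 = A^4 + 2 + A^-4; d^3 = -A^6 - 3*A^2 - 3*A^-2 - A^-6; d^4 = A^8 + 4*A^4 + 6 + 4*A^-4 + A^-8; d^5 = -A^10 - 5*A^6 - 10*A^2 - 10*A^-2 - 5*A^-6 - A^-10.
  A^9 * (d^2) = A^13 + 2*A^9 + A^5
  A^7 * (5*d + 4*d^3) = -4*A^13 - 17*A^9 - 17*A^5 - 4*A
  A^5 * (6 + 27*d^2 + 3*d^4) = 3*A^13 + 39*A^9 + 78*A^5 + 39*A + 3*A^-3
  A^3 * (57*d + 26*d^3 + d^5) = -A^13 - 31*A^9 - 145*A^5 - 145*A - 31*A^-3 - A^-7
  A^1 * (39 + 77*d^2 + 10*d^4) = 10*A^9 + 117*A^5 + 253*A + 117*A^-3 + 10*A^-7
  A^-1 * (81*d + 44*d^3 + d^5) = -A^9 - 49*A^5 - 223*A - 223*A^-3 - 49*A^-7 - A^-11
  A^-3 * (73*d^2 + 11*d^4) = 11*A^5 + 117*A + 212*A^-3 + 117*A^-7 + 11*A^-11
  A^-5 * (35*d^3 + d^5) = -A^5 - 40*A - 115*A^-3 - 115*A^-7 - 40*A^-11 - A^-15
  A^-7 * (9*d^4) = 9*A + 36*A^-3 + 54*A^-7 + 36*A^-11 + 9*A^-15
  A^-9 * (d^5) = -A - 5*A^-3 - 10*A^-7 - 10*A^-11 - 5*A^-15 - A^-19
Summing the groups: <K> = -A^13 + 2*A^9 - 5*A^5 + 5*A - 6*A^-3 + 6*A^-7 - 4*A^-11 + 3*A^-15 - A^-19
Normalise by the writhe: (-A^3)^(-w) = (-A^3)^(-7) = -A^-21, so f(A) = -A^-21 * <K> = A^-8 - 2*A^-12 + 5*A^-16 - 5*A^-20 + 6*A^-24 - 6*A^-28 + 4*A^-32 - 3*A^-36 + A^-40.
Substitute A = t^(-1/4), i.e. A^e → t^(-e/4): V(t) = t^10 - 3*t^9 + 4*t^8 - 6*t^7 + 6*t^6 - 5*t^5 + 5*t^4 - 2*t^3 + t^2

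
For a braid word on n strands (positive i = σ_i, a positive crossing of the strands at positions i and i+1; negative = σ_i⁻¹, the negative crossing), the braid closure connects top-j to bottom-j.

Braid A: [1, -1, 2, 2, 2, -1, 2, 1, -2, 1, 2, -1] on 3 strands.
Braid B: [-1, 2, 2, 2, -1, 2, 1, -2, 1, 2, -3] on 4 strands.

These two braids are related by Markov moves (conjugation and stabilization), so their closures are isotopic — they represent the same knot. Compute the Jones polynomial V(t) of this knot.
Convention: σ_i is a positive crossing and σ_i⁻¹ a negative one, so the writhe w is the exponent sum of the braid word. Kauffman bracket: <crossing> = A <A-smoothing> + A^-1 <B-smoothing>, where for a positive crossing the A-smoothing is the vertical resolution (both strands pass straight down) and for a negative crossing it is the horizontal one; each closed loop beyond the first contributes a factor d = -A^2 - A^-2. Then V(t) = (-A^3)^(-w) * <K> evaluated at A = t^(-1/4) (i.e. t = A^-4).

-t^8 + t^7 - 2*t^6 + 3*t^5 - 3*t^4 + 4*t^3 - 2*t^2 + 2*t - 1

Derivation:
Markov-equivalent braids have isotopic closures, hence identical knot invariants. Strip the Markov moves from each word to reach a common short braid β, then compute V(t) once on β.
Braid A: s1 s1^-1 s2 s2 s2 s1^-1 s2 s1 s2^-1 s1 s2 s1^-1 on 3 strands reduces by inverse Markov moves (closure unchanged at each step):
  Deconjugate: the word is γ·β·γ⁻¹ with γ = s1 (prefix) and γ⁻¹ = s1^-1 (suffix); strip both.
Reduced to β = s1^-1 s2 s2 s2 s1^-1 s2 s1 s2^-1 s1 s2 on 3 strands, 10 crossings.
Braid B: s1^-1 s2 s2 s2 s1^-1 s2 s1 s2^-1 s1 s2 s3^-1 on 4 strands reduces by inverse Markov moves (closure unchanged at each step):
  Destabilize: the word has the form β·s3^-1 where s3^-1 occurs only as the final letter (β ∈ B_3); drop it and the last strand → 3 strands.
Reduced to β = s1^-1 s2 s2 s2 s1^-1 s2 s1 s2^-1 s1 s2 on 3 strands, 10 crossings.
Both give the same β = s1^-1 s2 s2 s2 s1^-1 s2 s1 s2^-1 s1 s2 on 3 strands, so one state sum suffices:
Braid: s1^-1 s2 s2 s2 s1^-1 s2 s1 s2^-1 s1 s2 on 3 strands, 10 crossings.
Writhe w = (#positive) - (#negative) = 7 - 3 = 4.
State-sum expansion of <K>. There are 2^10 = 1024 states.
Smooth each crossing (0=||, 1=⌣⌢); contribution A^(Σ sign_k(1-2s_k)) * d^(L-1).
Tabulate the states by total A-exponent and number of loops L (A-exp: L × count):
  A^10: L=2 ×1
  A^8: L=1 ×5, L=3 ×5
  A^6: L=2 ×39, L=4 ×6
  A^4: L=1 ×34, L=3 ×85, L=5 ×1
  A^2: L=2 ×138, L=4 ×72
  A^0: L=1 ×48, L=3 ×167, L=5 ×37
  A^-2: L=2 ×91, L=4 ×109, L=6 ×10
  A^-4: L=3 ×82, L=5 ×37, L=7 ×1
  A^-6: L=4 ×40, L=6 ×5
  A^-8: L=5 ×10
  A^-10: L=6 ×1
Each group contributes A^e * Σ count * d^(L-1):
Powers of d = -A^2 - A^-2: d^2 = A^4 + 2 + A^-4; d^3 = -A^6 - 3*A^2 - 3*A^-2 - A^-6; d^4 = A^8 + 4*A^4 + 6 + 4*A^-4 + A^-8; d^5 = -A^10 - 5*A^6 - 10*A^2 - 10*A^-2 - 5*A^-6 - A^-10; d^6 = A^12 + 6*A^8 + 15*A^4 + 20 + 15*A^-4 + 6*A^-8 + A^-12.
  A^10 * (d) = -A^12 - A^8
  A^8 * (5 + 5*d^2) = 5*A^12 + 15*A^8 + 5*A^4
  A^6 * (39*d + 6*d^3) = -6*A^12 - 57*A^8 - 57*A^4 - 6
  A^4 * (34 + 85*d^2 + d^4) = A^12 + 89*A^8 + 210*A^4 + 89 + A^-4
  A^2 * (138*d + 72*d^3) = -72*A^8 - 354*A^4 - 354 - 72*A^-4
  A^0 * (48 + 167*d^2 + 37*d^4) = 37*A^8 + 315*A^4 + 604 + 315*A^-4 + 37*A^-8
  A^-2 * (91*d + 109*d^3 + 10*d^5) = -10*A^8 - 159*A^4 - 518 - 518*A^-4 - 159*A^-8 - 10*A^-12
  A^-4 * (82*d^2 + 37*d^4 + d^6) = A^8 + 43*A^4 + 245 + 406*A^-4 + 245*A^-8 + 43*A^-12 + A^-16
  A^-6 * (40*d^3 + 5*d^5) = -5*A^4 - 65 - 170*A^-4 - 170*A^-8 - 65*A^-12 - 5*A^-16
  A^-8 * (10*d^4) = 10 + 40*A^-4 + 60*A^-8 + 40*A^-12 + 10*A^-16
  A^-10 * (d^5) = -1 - 5*A^-4 - 10*A^-8 - 10*A^-12 - 5*A^-16 - A^-20
Summing the groups: <K> = -A^12 + 2*A^8 - 2*A^4 + 4 - 3*A^-4 + 3*A^-8 - 2*A^-12 + A^-16 - A^-20
Normalise by the writhe: (-A^3)^(-w) = (-A^3)^(-4) = A^-12, so f(A) = A^-12 * <K> = -1 + 2*A^-4 - 2*A^-8 + 4*A^-12 - 3*A^-16 + 3*A^-20 - 2*A^-24 + A^-28 - A^-32.
Substitute A = t^(-1/4), i.e. A^e → t^(-e/4): V(t) = -t^8 + t^7 - 2*t^6 + 3*t^5 - 3*t^4 + 4*t^3 - 2*t^2 + 2*t - 1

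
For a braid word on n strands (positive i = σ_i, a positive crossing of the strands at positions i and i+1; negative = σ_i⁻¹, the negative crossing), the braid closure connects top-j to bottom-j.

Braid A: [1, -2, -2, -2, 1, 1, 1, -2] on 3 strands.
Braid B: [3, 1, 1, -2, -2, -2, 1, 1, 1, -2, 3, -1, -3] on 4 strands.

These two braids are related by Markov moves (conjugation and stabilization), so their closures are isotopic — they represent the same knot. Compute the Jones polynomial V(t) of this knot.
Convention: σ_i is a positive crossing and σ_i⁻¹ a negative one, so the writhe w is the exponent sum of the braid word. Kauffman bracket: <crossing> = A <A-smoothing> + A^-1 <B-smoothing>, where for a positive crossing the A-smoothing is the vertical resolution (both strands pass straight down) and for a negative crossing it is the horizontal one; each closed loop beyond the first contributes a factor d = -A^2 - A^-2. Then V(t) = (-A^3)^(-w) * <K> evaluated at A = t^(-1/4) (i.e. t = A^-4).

t^4 - 2*t^3 + 3*t^2 - 4*t + 5 - 4*t^-1 + 3*t^-2 - 2*t^-3 + t^-4

Derivation:
Markov-equivalent braids have isotopic closures, hence identical knot invariants. Strip the Markov moves from each word to reach a common short braid β, then compute V(t) once on β.
Braid A: s1 s2^-1 s2^-1 s2^-1 s1 s1 s1 s2^-1 on 3 strands has no conjugating prefix/suffix or stabilization to strip; take β = s1 s2^-1 s2^-1 s2^-1 s1 s1 s1 s2^-1.
Braid B: s3 s1 s1 s2^-1 s2^-1 s2^-1 s1 s1 s1 s2^-1 s3 s1^-1 s3^-1 on 4 strands reduces by inverse Markov moves (closure unchanged at each step):
  Deconjugate: the word is γ·β·γ⁻¹ with γ = s3 s1 (prefix) and γ⁻¹ = s1^-1 s3^-1 (suffix); strip both.
  Destabilize: the word has the form β·s3 where s3 occurs only as the final letter (β ∈ B_3); drop it and the last strand → 3 strands.
Reduced to β = s1 s2^-1 s2^-1 s2^-1 s1 s1 s1 s2^-1 on 3 strands, 8 crossings.
Both give the same β = s1 s2^-1 s2^-1 s2^-1 s1 s1 s1 s2^-1 on 3 strands, so one state sum suffices:
Braid: s1 s2^-1 s2^-1 s2^-1 s1 s1 s1 s2^-1 on 3 strands, 8 crossings.
Writhe w = (#positive) - (#negative) = 4 - 4 = 0.
State-sum expansion of <K>. There are 2^8 = 256 states.
For each crossing: s=0 is the vertical smoothing, s=1 horizontal. Crossing k contributes A^(sign_k * (1 - 2*s_k)); loop factor d = -A^2 - A^-2.
Tabulate the states by total A-exponent and number of loops L (A-exp: L × count):
  A^8: L=5 ×1
  A^6: L=4 ×8
  A^4: L=3 ×25, L=5 ×3
  A^2: L=2 ×37, L=4 ×18, L=6 ×1
  A^0: L=1 ×25, L=3 ×37, L=5 ×8
  A^-2: L=2 ×37, L=4 ×18, L=6 ×1
  A^-4: L=3 ×25, L=5 ×3
  A^-6: L=4 ×8
  A^-8: L=5 ×1
Each group contributes A^e * Σ count * d^(L-1):
Powers of d = -A^2 - A^-2: d^2 = A^4 + 2 + A^-4; d^3 = -A^6 - 3*A^2 - 3*A^-2 - A^-6; d^4 = A^8 + 4*A^4 + 6 + 4*A^-4 + A^-8; d^5 = -A^10 - 5*A^6 - 10*A^2 - 10*A^-2 - 5*A^-6 - A^-10.
  A^8 * (d^4) = A^16 + 4*A^12 + 6*A^8 + 4*A^4 + 1
  A^6 * (8*d^3) = -8*A^12 - 24*A^8 - 24*A^4 - 8
  A^4 * (25*d^2 + 3*d^4) = 3*A^12 + 37*A^8 + 68*A^4 + 37 + 3*A^-4
  A^2 * (37*d + 18*d^3 + d^5) = -A^12 - 23*A^8 - 101*A^4 - 101 - 23*A^-4 - A^-8
  A^0 * (25 + 37*d^2 + 8*d^4) = 8*A^8 + 69*A^4 + 147 + 69*A^-4 + 8*A^-8
  A^-2 * (37*d + 18*d^3 + d^5) = -A^8 - 23*A^4 - 101 - 101*A^-4 - 23*A^-8 - A^-12
  A^-4 * (25*d^2 + 3*d^4) = 3*A^4 + 37 + 68*A^-4 + 37*A^-8 + 3*A^-12
  A^-6 * (8*d^3) = -8 - 24*A^-4 - 24*A^-8 - 8*A^-12
  A^-8 * (d^4) = 1 + 4*A^-4 + 6*A^-8 + 4*A^-12 + A^-16
Summing the groups: <K> = A^16 - 2*A^12 + 3*A^8 - 4*A^4 + 5 - 4*A^-4 + 3*A^-8 - 2*A^-12 + A^-16
Normalise by the writhe: (-A^3)^(-w) = (-A^3)^(0) = 1, so f(A) = 1 * <K> = A^16 - 2*A^12 + 3*A^8 - 4*A^4 + 5 - 4*A^-4 + 3*A^-8 - 2*A^-12 + A^-16.
Substitute A = t^(-1/4), i.e. A^e → t^(-e/4): V(t) = t^4 - 2*t^3 + 3*t^2 - 4*t + 5 - 4*t^-1 + 3*t^-2 - 2*t^-3 + t^-4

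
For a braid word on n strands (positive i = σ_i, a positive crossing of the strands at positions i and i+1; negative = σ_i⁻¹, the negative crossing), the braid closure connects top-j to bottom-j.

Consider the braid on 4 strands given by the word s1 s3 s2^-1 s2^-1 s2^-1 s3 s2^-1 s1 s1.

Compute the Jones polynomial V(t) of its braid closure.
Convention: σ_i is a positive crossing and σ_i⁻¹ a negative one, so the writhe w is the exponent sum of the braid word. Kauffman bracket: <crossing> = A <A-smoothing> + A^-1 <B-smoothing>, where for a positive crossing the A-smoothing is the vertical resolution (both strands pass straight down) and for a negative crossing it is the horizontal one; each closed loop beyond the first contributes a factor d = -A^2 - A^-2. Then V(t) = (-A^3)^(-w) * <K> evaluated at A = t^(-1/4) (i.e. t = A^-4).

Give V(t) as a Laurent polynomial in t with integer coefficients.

Braid: s1 s3 s2^-1 s2^-1 s2^-1 s3 s2^-1 s1 s1 on 4 strands, 9 crossings.
Writhe w = (#positive) - (#negative) = 5 - 4 = 1.
Computing the Kauffman bracket via state sum. There are 2^9 = 512 states.
Smooth each crossing (0=||, 1=⌣⌢); contribution A^(Σ sign_k(1-2s_k)) * d^(L-1).
Tabulate the states by total A-exponent and number of loops L (A-exp: L × count):
  A^9: L=6 ×1
  A^7: L=5 ×9
  A^5: L=4 ×33, L=6 ×3
  A^3: L=3 ×64, L=5 ×19, L=7 ×1
  A^1: L=2 ×68, L=4 ×52, L=6 ×6
  A^-1: L=1 ×33, L=3 ×75, L=5 ×18
  A^-3: L=2 ×51, L=4 ×32, L=6 ×1
  A^-5: L=3 ×32, L=5 ×4
  A^-7: L=4 ×9
  A^-9: L=5 ×1
Each group contributes A^e * Σ count * d^(L-1):
Powers of d = -A^2 - A^-2: d^2 = A^4 + 2 + A^-4; d^3 = -A^6 - 3*A^2 - 3*A^-2 - A^-6; d^4 = A^8 + 4*A^4 + 6 + 4*A^-4 + A^-8; d^5 = -A^10 - 5*A^6 - 10*A^2 - 10*A^-2 - 5*A^-6 - A^-10; d^6 = A^12 + 6*A^8 + 15*A^4 + 20 + 15*A^-4 + 6*A^-8 + A^-12.
  A^9 * (d^5) = -A^19 - 5*A^15 - 10*A^11 - 10*A^7 - 5*A^3 - A^-1
  A^7 * (9*d^4) = 9*A^15 + 36*A^11 + 54*A^7 + 36*A^3 + 9*A^-1
  A^5 * (33*d^3 + 3*d^5) = -3*A^15 - 48*A^11 - 129*A^7 - 129*A^3 - 48*A^-1 - 3*A^-5
  A^3 * (64*d^2 + 19*d^4 + d^6) = A^15 + 25*A^11 + 155*A^7 + 262*A^3 + 155*A^-1 + 25*A^-5 + A^-9
  A^1 * (68*d + 52*d^3 + 6*d^5) = -6*A^11 - 82*A^7 - 284*A^3 - 284*A^-1 - 82*A^-5 - 6*A^-9
  A^-1 * (33 + 75*d^2 + 18*d^4) = 18*A^7 + 147*A^3 + 291*A^-1 + 147*A^-5 + 18*A^-9
  A^-3 * (51*d + 32*d^3 + d^5) = -A^7 - 37*A^3 - 157*A^-1 - 157*A^-5 - 37*A^-9 - A^-13
  A^-5 * (32*d^2 + 4*d^4) = 4*A^3 + 48*A^-1 + 88*A^-5 + 48*A^-9 + 4*A^-13
  A^-7 * (9*d^3) = -9*A^-1 - 27*A^-5 - 27*A^-9 - 9*A^-13
  A^-9 * (d^4) = A^-1 + 4*A^-5 + 6*A^-9 + 4*A^-13 + A^-17
Summing the groups: <K> = -A^19 + 2*A^15 - 3*A^11 + 5*A^7 - 6*A^3 + 5*A^-1 - 5*A^-5 + 3*A^-9 - 2*A^-13 + A^-17
Normalise by the writhe: (-A^3)^(-w) = (-A^3)^(-1) = -A^-3, so f(A) = -A^-3 * <K> = A^16 - 2*A^12 + 3*A^8 - 5*A^4 + 6 - 5*A^-4 + 5*A^-8 - 3*A^-12 + 2*A^-16 - A^-20.
Substitute A = t^(-1/4), i.e. A^e → t^(-e/4): V(t) = -t^5 + 2*t^4 - 3*t^3 + 5*t^2 - 5*t + 6 - 5*t^-1 + 3*t^-2 - 2*t^-3 + t^-4

Answer: -t^5 + 2*t^4 - 3*t^3 + 5*t^2 - 5*t + 6 - 5*t^-1 + 3*t^-2 - 2*t^-3 + t^-4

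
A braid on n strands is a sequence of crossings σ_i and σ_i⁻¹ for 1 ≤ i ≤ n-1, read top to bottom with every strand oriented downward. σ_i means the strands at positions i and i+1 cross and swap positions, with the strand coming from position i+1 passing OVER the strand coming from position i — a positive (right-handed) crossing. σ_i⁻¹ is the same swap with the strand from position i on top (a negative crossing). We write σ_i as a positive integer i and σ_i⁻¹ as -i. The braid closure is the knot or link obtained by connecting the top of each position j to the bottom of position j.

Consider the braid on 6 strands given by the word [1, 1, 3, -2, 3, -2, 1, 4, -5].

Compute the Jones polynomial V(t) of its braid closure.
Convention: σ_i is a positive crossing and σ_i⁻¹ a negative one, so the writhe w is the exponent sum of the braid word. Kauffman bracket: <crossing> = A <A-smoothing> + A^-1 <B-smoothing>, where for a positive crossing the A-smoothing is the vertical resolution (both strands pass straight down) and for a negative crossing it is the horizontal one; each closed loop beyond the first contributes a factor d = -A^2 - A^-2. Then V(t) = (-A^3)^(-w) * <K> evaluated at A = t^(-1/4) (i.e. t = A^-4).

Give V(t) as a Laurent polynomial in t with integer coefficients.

The presented braid s1 s1 s3 s2^-1 s3 s2^-1 s1 s4 s5^-1 on 6 strands reduces by inverse Markov moves (closure unchanged at each step):
  Destabilize: the word has the form β·s5^-1 where s5^-1 occurs only as the final letter (β ∈ B_5); drop it and the last strand → 5 strands.
  Destabilize: the word has the form β·s4 where s4 occurs only as the final letter (β ∈ B_4); drop it and the last strand → 4 strands.
Reduced to β = s1 s1 s3 s2^-1 s3 s2^-1 s1 on 4 strands, 7 crossings.
Compute on β:
Braid: s1 s1 s3 s2^-1 s3 s2^-1 s1 on 4 strands, 7 crossings.
Writhe w = (#positive) - (#negative) = 5 - 2 = 3.
Enumerate smoothing states for the bracket polynomial. There are 2^7 = 128 states.
For each crossing: s=0 is the vertical smoothing, s=1 horizontal. Crossing k contributes A^(sign_k * (1 - 2*s_k)); loop factor d = -A^2 - A^-2.
Tabulate the states by total A-exponent and number of loops L (A-exp: L × count):
  A^7: L=4 ×1
  A^5: L=3 ×7
  A^3: L=2 ×17, L=4 ×4
  A^1: L=1 ×15, L=3 ×19, L=5 ×1
  A^-1: L=2 ×27, L=4 ×8
  A^-3: L=3 ×20, L=5 ×1
  A^-5: L=4 ×7
  A^-7: L=5 ×1
Each group contributes A^e * Σ count * d^(L-1):
Powers of d = -A^2 - A^-2: d^2 = A^4 + 2 + A^-4; d^3 = -A^6 - 3*A^2 - 3*A^-2 - A^-6; d^4 = A^8 + 4*A^4 + 6 + 4*A^-4 + A^-8.
  A^7 * (d^3) = -A^13 - 3*A^9 - 3*A^5 - A
  A^5 * (7*d^2) = 7*A^9 + 14*A^5 + 7*A
  A^3 * (17*d + 4*d^3) = -4*A^9 - 29*A^5 - 29*A - 4*A^-3
  A^1 * (15 + 19*d^2 + d^4) = A^9 + 23*A^5 + 59*A + 23*A^-3 + A^-7
  A^-1 * (27*d + 8*d^3) = -8*A^5 - 51*A - 51*A^-3 - 8*A^-7
  A^-3 * (20*d^2 + d^4) = A^5 + 24*A + 46*A^-3 + 24*A^-7 + A^-11
  A^-5 * (7*d^3) = -7*A - 21*A^-3 - 21*A^-7 - 7*A^-11
  A^-7 * (d^4) = A + 4*A^-3 + 6*A^-7 + 4*A^-11 + A^-15
Summing the groups: <K> = -A^13 + A^9 - 2*A^5 + 3*A - 3*A^-3 + 2*A^-7 - 2*A^-11 + A^-15
Normalise by the writhe: (-A^3)^(-w) = (-A^3)^(-3) = -A^-9, so f(A) = -A^-9 * <K> = A^4 - 1 + 2*A^-4 - 3*A^-8 + 3*A^-12 - 2*A^-16 + 2*A^-20 - A^-24.
Substitute A = t^(-1/4), i.e. A^e → t^(-e/4): V(t) = -t^6 + 2*t^5 - 2*t^4 + 3*t^3 - 3*t^2 + 2*t - 1 + t^-1

Answer: -t^6 + 2*t^5 - 2*t^4 + 3*t^3 - 3*t^2 + 2*t - 1 + t^-1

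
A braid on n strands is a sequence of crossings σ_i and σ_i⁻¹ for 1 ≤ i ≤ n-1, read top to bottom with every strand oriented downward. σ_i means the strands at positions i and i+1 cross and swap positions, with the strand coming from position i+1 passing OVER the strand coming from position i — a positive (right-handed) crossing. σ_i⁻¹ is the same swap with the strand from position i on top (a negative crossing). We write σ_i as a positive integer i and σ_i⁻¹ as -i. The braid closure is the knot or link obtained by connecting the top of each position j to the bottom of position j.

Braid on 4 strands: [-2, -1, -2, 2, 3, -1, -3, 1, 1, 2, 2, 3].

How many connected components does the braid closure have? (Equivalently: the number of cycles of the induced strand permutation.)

Track the strand permutation on 4 strands, starting from identity.
  step 1: s2^-1 swaps positions 2,3 -> [1 3 2 4]
  step 2: s1^-1 swaps positions 1,2 -> [3 1 2 4]
  step 3: s2^-1 swaps positions 2,3 -> [3 2 1 4]
  step 4: s2 swaps positions 2,3 -> [3 1 2 4]
  step 5: s3 swaps positions 3,4 -> [3 1 4 2]
  step 6: s1^-1 swaps positions 1,2 -> [1 3 4 2]
  step 7: s3^-1 swaps positions 3,4 -> [1 3 2 4]
  step 8: s1 swaps positions 1,2 -> [3 1 2 4]
  step 9: s1 swaps positions 1,2 -> [1 3 2 4]
  step 10: s2 swaps positions 2,3 -> [1 2 3 4]
  step 11: s2 swaps positions 2,3 -> [1 3 2 4]
  step 12: s3 swaps positions 3,4 -> [1 3 4 2]
Final permutation (position -> original strand): [1 3 4 2]
Closure components = cycle count of this permutation = 2.

Answer: 2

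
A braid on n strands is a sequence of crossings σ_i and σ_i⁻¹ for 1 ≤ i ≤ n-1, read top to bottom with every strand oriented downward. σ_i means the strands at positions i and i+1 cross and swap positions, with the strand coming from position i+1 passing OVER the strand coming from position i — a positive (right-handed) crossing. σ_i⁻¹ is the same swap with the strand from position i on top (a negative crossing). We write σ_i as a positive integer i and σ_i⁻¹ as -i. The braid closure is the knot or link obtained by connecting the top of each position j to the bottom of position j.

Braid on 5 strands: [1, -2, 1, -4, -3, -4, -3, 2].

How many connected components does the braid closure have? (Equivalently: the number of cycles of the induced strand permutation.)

Track the strand permutation on 5 strands, starting from identity.
  step 1: s1 swaps positions 1,2 -> [2 1 3 4 5]
  step 2: s2^-1 swaps positions 2,3 -> [2 3 1 4 5]
  step 3: s1 swaps positions 1,2 -> [3 2 1 4 5]
  step 4: s4^-1 swaps positions 4,5 -> [3 2 1 5 4]
  step 5: s3^-1 swaps positions 3,4 -> [3 2 5 1 4]
  step 6: s4^-1 swaps positions 4,5 -> [3 2 5 4 1]
  step 7: s3^-1 swaps positions 3,4 -> [3 2 4 5 1]
  step 8: s2 swaps positions 2,3 -> [3 4 2 5 1]
Final permutation (position -> original strand): [3 4 2 5 1]
Closure components = cycle count of this permutation = 1.

Answer: 1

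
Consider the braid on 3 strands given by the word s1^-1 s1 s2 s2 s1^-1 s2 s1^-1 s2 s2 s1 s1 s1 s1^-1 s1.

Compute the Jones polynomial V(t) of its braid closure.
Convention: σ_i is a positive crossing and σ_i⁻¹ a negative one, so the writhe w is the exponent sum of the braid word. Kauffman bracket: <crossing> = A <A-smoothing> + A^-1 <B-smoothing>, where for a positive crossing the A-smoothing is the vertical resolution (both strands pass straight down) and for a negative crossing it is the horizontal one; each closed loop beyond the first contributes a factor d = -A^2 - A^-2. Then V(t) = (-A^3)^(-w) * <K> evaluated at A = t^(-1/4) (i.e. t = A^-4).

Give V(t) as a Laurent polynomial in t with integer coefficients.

The presented braid s1^-1 s1 s2 s2 s1^-1 s2 s1^-1 s2 s2 s1 s1 s1 s1^-1 s1 on 3 strands reduces by inverse Markov moves (closure unchanged at each step):
  Deconjugate: the word is γ·β·γ⁻¹ with γ = s1^-1 s1 (prefix) and γ⁻¹ = s1^-1 s1 (suffix); strip both.
Reduced to β = s2 s2 s1^-1 s2 s1^-1 s2 s2 s1 s1 s1 on 3 strands, 10 crossings.
Compute on β:
Braid: s2 s2 s1^-1 s2 s1^-1 s2 s2 s1 s1 s1 on 3 strands, 10 crossings.
Writhe w = (#positive) - (#negative) = 8 - 2 = 6.
Computing the Kauffman bracket via state sum. There are 2^10 = 1024 states.
Smooth each crossing (0=||, 1=⌣⌢); contribution A^(Σ sign_k(1-2s_k)) * d^(L-1).
Tabulate the states by total A-exponent and number of loops L (A-exp: L × count):
  A^10: L=3 ×1
  A^8: L=2 ×7, L=4 ×3
  A^6: L=1 ×14, L=3 ×28, L=5 ×3
  A^4: L=2 ×88, L=4 ×31, L=6 ×1
  A^2: L=1 ×63, L=3 ×133, L=5 ×14
  A^0: L=2 ×159, L=4 ×91, L=6 ×2
  A^-2: L=3 ×180, L=5 ×30
  A^-4: L=4 ×116, L=6 ×4
  A^-6: L=5 ×45
  A^-8: L=6 ×10
  A^-10: L=7 ×1
Each group contributes A^e * Σ count * d^(L-1):
Powers of d = -A^2 - A^-2: d^2 = A^4 + 2 + A^-4; d^3 = -A^6 - 3*A^2 - 3*A^-2 - A^-6; d^4 = A^8 + 4*A^4 + 6 + 4*A^-4 + A^-8; d^5 = -A^10 - 5*A^6 - 10*A^2 - 10*A^-2 - 5*A^-6 - A^-10; d^6 = A^12 + 6*A^8 + 15*A^4 + 20 + 15*A^-4 + 6*A^-8 + A^-12.
  A^10 * (d^2) = A^14 + 2*A^10 + A^6
  A^8 * (7*d + 3*d^3) = -3*A^14 - 16*A^10 - 16*A^6 - 3*A^2
  A^6 * (14 + 28*d^2 + 3*d^4) = 3*A^14 + 40*A^10 + 88*A^6 + 40*A^2 + 3*A^-2
  A^4 * (88*d + 31*d^3 + d^5) = -A^14 - 36*A^10 - 191*A^6 - 191*A^2 - 36*A^-2 - A^-6
  A^2 * (63 + 133*d^2 + 14*d^4) = 14*A^10 + 189*A^6 + 413*A^2 + 189*A^-2 + 14*A^-6
  A^0 * (159*d + 91*d^3 + 2*d^5) = -2*A^10 - 101*A^6 - 452*A^2 - 452*A^-2 - 101*A^-6 - 2*A^-10
  A^-2 * (180*d^2 + 30*d^4) = 30*A^6 + 300*A^2 + 540*A^-2 + 300*A^-6 + 30*A^-10
  A^-4 * (116*d^3 + 4*d^5) = -4*A^6 - 136*A^2 - 388*A^-2 - 388*A^-6 - 136*A^-10 - 4*A^-14
  A^-6 * (45*d^4) = 45*A^2 + 180*A^-2 + 270*A^-6 + 180*A^-10 + 45*A^-14
  A^-8 * (10*d^5) = -10*A^2 - 50*A^-2 - 100*A^-6 - 100*A^-10 - 50*A^-14 - 10*A^-18
  A^-10 * (d^6) = A^2 + 6*A^-2 + 15*A^-6 + 20*A^-10 + 15*A^-14 + 6*A^-18 + A^-22
Summing the groups: <K> = 2*A^10 - 4*A^6 + 7*A^2 - 8*A^-2 + 9*A^-6 - 8*A^-10 + 6*A^-14 - 4*A^-18 + A^-22
Normalise by the writhe: (-A^3)^(-w) = (-A^3)^(-6) = A^-18, so f(A) = A^-18 * <K> = 2*A^-8 - 4*A^-12 + 7*A^-16 - 8*A^-20 + 9*A^-24 - 8*A^-28 + 6*A^-32 - 4*A^-36 + A^-40.
Substitute A = t^(-1/4), i.e. A^e → t^(-e/4): V(t) = t^10 - 4*t^9 + 6*t^8 - 8*t^7 + 9*t^6 - 8*t^5 + 7*t^4 - 4*t^3 + 2*t^2

Answer: t^10 - 4*t^9 + 6*t^8 - 8*t^7 + 9*t^6 - 8*t^5 + 7*t^4 - 4*t^3 + 2*t^2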